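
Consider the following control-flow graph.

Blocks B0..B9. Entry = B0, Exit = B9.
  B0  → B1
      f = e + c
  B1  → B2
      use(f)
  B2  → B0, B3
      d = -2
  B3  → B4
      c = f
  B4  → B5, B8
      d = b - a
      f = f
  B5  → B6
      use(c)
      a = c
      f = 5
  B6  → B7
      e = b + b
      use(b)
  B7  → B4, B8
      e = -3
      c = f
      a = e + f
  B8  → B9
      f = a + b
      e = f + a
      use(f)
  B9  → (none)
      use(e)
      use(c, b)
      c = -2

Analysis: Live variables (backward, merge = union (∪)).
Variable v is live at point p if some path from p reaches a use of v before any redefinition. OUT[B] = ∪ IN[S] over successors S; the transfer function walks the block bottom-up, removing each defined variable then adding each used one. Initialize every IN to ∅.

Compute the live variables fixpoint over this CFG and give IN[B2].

Fixpoint table:
  B0:  IN={a, b, c, e}  OUT={a, b, c, e, f}
  B1:  IN={a, b, c, e, f}  OUT={a, b, c, e, f}
  B2:  IN={a, b, c, e, f}  OUT={a, b, c, e, f}
  B3:  IN={a, b, f}  OUT={a, b, c, f}
  B4:  IN={a, b, c, f}  OUT={a, b, c}
  B5:  IN={b, c}  OUT={b, f}
  B6:  IN={b, f}  OUT={b, f}
  B7:  IN={b, f}  OUT={a, b, c, f}
  B8:  IN={a, b, c}  OUT={b, c, e}
  B9:  IN={b, c, e}  OUT={}

Merge at B2: OUT[B2] = IN[B0] ⊔ IN[B3] = {a, b, c, e, f}
Applying B2's transfer function to that OUT value gives IN[B2] (row B2 above).

Answer: {a, b, c, e, f}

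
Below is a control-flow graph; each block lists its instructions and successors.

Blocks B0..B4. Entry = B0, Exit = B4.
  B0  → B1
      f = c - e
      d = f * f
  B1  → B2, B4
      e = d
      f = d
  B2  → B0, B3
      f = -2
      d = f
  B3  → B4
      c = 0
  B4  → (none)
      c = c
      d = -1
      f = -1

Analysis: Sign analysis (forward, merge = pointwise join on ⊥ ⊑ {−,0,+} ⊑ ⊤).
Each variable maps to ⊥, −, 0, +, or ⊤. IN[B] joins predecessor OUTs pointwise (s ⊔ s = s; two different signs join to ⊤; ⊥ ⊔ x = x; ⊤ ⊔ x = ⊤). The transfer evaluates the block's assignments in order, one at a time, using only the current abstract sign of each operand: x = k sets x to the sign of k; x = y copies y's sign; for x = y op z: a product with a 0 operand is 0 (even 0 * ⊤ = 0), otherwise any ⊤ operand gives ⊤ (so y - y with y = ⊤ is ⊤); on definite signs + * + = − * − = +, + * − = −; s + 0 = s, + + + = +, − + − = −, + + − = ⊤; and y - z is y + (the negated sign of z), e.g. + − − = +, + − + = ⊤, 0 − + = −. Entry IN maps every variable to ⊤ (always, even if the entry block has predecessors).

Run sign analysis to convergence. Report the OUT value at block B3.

Fixpoint table:
  B0: | IN=(all ⊤) | OUT=(all ⊤)
  B1: | IN=(all ⊤) | OUT=(all ⊤)
  B2: | IN=(all ⊤) | OUT={d:-, f:-; rest ⊤}
  B3: | IN={d:-, f:-; rest ⊤} | OUT={c:0, d:-, f:-; rest ⊤}
  B4: | IN=(all ⊤) | OUT={d:-, f:-; rest ⊤}

Merge at B3: IN[B3] = OUT[B2] = {a: ⊤, b: ⊤, c: ⊤, d: -, e: ⊤, f: -}
Applying B3's transfer function to that IN value gives OUT[B3] (row B3 above).

Answer: {a: ⊤, b: ⊤, c: 0, d: -, e: ⊤, f: -}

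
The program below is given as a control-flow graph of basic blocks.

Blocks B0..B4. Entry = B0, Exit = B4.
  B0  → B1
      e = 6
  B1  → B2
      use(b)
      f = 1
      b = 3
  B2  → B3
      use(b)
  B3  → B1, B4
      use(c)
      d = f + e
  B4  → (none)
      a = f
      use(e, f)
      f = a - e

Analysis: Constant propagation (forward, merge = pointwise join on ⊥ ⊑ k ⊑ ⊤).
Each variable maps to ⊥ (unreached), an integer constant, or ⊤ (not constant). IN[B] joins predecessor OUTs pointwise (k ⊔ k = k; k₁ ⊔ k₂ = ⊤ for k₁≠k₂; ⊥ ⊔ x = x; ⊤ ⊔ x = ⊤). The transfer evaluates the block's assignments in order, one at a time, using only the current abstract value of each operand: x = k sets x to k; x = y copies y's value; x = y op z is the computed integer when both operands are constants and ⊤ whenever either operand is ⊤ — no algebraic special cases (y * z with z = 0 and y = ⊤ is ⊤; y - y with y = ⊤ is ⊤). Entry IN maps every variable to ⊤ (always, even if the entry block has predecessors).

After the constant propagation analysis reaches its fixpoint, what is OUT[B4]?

Answer: {a: 1, b: 3, c: ⊤, d: 7, e: 6, f: -5}

Derivation:
Converged values:
  B0: | IN=(all ⊤) | OUT={e:6; rest ⊤}
  B1: | IN={e:6; rest ⊤} | OUT={b:3, e:6, f:1; rest ⊤}
  B2: | IN={b:3, e:6, f:1; rest ⊤} | OUT={b:3, e:6, f:1; rest ⊤}
  B3: | IN={b:3, e:6, f:1; rest ⊤} | OUT={b:3, d:7, e:6, f:1; rest ⊤}
  B4: | IN={b:3, d:7, e:6, f:1; rest ⊤} | OUT={a:1, b:3, d:7, e:6, f:-5; rest ⊤}

Merge at B4: IN[B4] = OUT[B3] = {a: ⊤, b: 3, c: ⊤, d: 7, e: 6, f: 1}
Applying B4's transfer function to that IN value gives OUT[B4] (row B4 above).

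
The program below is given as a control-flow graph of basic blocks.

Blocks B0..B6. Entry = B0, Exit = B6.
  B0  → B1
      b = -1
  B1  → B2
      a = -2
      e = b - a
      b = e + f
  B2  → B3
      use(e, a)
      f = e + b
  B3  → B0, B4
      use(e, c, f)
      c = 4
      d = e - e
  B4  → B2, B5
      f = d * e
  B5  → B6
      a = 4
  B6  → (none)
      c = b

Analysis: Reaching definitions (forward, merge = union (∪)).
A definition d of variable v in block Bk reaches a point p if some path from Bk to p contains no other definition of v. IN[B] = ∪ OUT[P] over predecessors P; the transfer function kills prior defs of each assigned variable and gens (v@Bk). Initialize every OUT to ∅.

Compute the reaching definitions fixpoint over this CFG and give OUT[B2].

Answer: {a@B1, b@B1, c@B3, d@B3, e@B1, f@B2}

Working:
Fixpoint table:
  B0:   IN={a@B1, b@B1, c@B3, d@B3, e@B1, f@B2}   OUT={a@B1, b@B0, c@B3, d@B3, e@B1, f@B2}
  B1:   IN={a@B1, b@B0, c@B3, d@B3, e@B1, f@B2}   OUT={a@B1, b@B1, c@B3, d@B3, e@B1, f@B2}
  B2:   IN={a@B1, b@B1, c@B3, d@B3, e@B1, f@B2, f@B4}   OUT={a@B1, b@B1, c@B3, d@B3, e@B1, f@B2}
  B3:   IN={a@B1, b@B1, c@B3, d@B3, e@B1, f@B2}   OUT={a@B1, b@B1, c@B3, d@B3, e@B1, f@B2}
  B4:   IN={a@B1, b@B1, c@B3, d@B3, e@B1, f@B2}   OUT={a@B1, b@B1, c@B3, d@B3, e@B1, f@B4}
  B5:   IN={a@B1, b@B1, c@B3, d@B3, e@B1, f@B4}   OUT={a@B5, b@B1, c@B3, d@B3, e@B1, f@B4}
  B6:   IN={a@B5, b@B1, c@B3, d@B3, e@B1, f@B4}   OUT={a@B5, b@B1, c@B6, d@B3, e@B1, f@B4}

Merge at B2: IN[B2] = OUT[B1] ⊔ OUT[B4] = {a@B1, b@B1, c@B3, d@B3, e@B1, f@B2, f@B4}
Applying B2's transfer function to that IN value gives OUT[B2] (row B2 above).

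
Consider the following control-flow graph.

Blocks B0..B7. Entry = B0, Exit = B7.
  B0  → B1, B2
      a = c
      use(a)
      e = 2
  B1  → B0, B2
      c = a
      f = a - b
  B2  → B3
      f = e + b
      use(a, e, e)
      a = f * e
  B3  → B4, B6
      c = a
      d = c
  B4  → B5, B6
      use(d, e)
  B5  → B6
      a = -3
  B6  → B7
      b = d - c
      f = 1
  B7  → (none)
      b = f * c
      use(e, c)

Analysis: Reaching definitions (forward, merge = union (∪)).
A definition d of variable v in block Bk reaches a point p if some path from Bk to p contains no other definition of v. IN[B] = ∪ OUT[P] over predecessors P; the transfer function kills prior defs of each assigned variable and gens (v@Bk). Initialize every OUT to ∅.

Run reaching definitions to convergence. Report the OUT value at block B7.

Answer: {a@B2, a@B5, b@B7, c@B3, d@B3, e@B0, f@B6}

Derivation:
Per-block solution:
  B0: | IN={a@B0, c@B1, e@B0, f@B1} | OUT={a@B0, c@B1, e@B0, f@B1}
  B1: | IN={a@B0, c@B1, e@B0, f@B1} | OUT={a@B0, c@B1, e@B0, f@B1}
  B2: | IN={a@B0, c@B1, e@B0, f@B1} | OUT={a@B2, c@B1, e@B0, f@B2}
  B3: | IN={a@B2, c@B1, e@B0, f@B2} | OUT={a@B2, c@B3, d@B3, e@B0, f@B2}
  B4: | IN={a@B2, c@B3, d@B3, e@B0, f@B2} | OUT={a@B2, c@B3, d@B3, e@B0, f@B2}
  B5: | IN={a@B2, c@B3, d@B3, e@B0, f@B2} | OUT={a@B5, c@B3, d@B3, e@B0, f@B2}
  B6: | IN={a@B2, a@B5, c@B3, d@B3, e@B0, f@B2} | OUT={a@B2, a@B5, b@B6, c@B3, d@B3, e@B0, f@B6}
  B7: | IN={a@B2, a@B5, b@B6, c@B3, d@B3, e@B0, f@B6} | OUT={a@B2, a@B5, b@B7, c@B3, d@B3, e@B0, f@B6}

Merge at B7: IN[B7] = OUT[B6] = {a@B2, a@B5, b@B6, c@B3, d@B3, e@B0, f@B6}
Applying B7's transfer function to that IN value gives OUT[B7] (row B7 above).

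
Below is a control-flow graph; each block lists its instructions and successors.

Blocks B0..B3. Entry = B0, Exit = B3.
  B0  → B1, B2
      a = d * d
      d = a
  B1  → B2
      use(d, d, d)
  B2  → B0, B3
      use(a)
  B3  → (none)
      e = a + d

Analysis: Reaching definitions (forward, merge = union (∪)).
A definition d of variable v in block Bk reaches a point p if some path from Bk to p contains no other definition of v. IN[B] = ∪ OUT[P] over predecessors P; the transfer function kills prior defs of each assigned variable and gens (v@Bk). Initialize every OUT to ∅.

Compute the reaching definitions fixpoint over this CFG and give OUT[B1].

Answer: {a@B0, d@B0}

Working:
Fixpoint table:
  B0:   IN={a@B0, d@B0}   OUT={a@B0, d@B0}
  B1:   IN={a@B0, d@B0}   OUT={a@B0, d@B0}
  B2:   IN={a@B0, d@B0}   OUT={a@B0, d@B0}
  B3:   IN={a@B0, d@B0}   OUT={a@B0, d@B0, e@B3}

Merge at B1: IN[B1] = OUT[B0] = {a@B0, d@B0}
Applying B1's transfer function to that IN value gives OUT[B1] (row B1 above).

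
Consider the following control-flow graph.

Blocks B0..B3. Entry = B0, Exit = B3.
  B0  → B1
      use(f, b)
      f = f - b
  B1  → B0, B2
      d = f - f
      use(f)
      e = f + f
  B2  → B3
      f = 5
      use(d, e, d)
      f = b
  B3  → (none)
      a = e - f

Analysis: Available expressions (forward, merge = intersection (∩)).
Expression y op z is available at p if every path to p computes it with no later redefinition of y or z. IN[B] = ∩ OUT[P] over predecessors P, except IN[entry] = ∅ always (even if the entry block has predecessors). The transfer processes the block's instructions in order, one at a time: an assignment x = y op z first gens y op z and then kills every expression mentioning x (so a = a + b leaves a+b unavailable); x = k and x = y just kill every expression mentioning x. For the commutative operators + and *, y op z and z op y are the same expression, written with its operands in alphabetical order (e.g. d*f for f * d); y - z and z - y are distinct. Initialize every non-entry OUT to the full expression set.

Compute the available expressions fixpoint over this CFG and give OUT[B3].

Fixpoint table:
  B0:  IN={}  OUT={}
  B1:  IN={}  OUT={f+f, f-f}
  B2:  IN={f+f, f-f}  OUT={}
  B3:  IN={}  OUT={e-f}

Merge at B3: IN[B3] = OUT[B2] = {}
Applying B3's transfer function to that IN value gives OUT[B3] (row B3 above).

Answer: {e-f}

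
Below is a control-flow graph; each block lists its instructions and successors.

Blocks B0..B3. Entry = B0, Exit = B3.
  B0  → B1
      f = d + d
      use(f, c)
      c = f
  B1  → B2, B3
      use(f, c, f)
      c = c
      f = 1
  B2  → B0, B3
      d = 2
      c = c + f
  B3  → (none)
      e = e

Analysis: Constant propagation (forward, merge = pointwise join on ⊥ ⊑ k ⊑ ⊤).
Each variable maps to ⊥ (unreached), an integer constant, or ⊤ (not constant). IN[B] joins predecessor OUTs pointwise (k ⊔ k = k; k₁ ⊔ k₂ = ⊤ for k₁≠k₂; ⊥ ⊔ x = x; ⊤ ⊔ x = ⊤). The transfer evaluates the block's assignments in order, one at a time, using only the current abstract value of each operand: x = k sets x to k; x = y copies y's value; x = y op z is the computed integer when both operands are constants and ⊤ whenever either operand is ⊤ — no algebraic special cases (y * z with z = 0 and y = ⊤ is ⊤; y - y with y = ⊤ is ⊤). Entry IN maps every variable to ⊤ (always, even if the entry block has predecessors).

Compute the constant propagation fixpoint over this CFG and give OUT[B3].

Answer: {a: ⊤, b: ⊤, c: ⊤, d: ⊤, e: ⊤, f: 1}

Working:
Converged values:
  B0: | IN=(all ⊤) | OUT=(all ⊤)
  B1: | IN=(all ⊤) | OUT={f:1; rest ⊤}
  B2: | IN={f:1; rest ⊤} | OUT={d:2, f:1; rest ⊤}
  B3: | IN={f:1; rest ⊤} | OUT={f:1; rest ⊤}

Merge at B3: IN[B3] = OUT[B1] ⊔ OUT[B2] = {a: ⊤, b: ⊤, c: ⊤, d: ⊤, e: ⊤, f: 1}
Applying B3's transfer function to that IN value gives OUT[B3] (row B3 above).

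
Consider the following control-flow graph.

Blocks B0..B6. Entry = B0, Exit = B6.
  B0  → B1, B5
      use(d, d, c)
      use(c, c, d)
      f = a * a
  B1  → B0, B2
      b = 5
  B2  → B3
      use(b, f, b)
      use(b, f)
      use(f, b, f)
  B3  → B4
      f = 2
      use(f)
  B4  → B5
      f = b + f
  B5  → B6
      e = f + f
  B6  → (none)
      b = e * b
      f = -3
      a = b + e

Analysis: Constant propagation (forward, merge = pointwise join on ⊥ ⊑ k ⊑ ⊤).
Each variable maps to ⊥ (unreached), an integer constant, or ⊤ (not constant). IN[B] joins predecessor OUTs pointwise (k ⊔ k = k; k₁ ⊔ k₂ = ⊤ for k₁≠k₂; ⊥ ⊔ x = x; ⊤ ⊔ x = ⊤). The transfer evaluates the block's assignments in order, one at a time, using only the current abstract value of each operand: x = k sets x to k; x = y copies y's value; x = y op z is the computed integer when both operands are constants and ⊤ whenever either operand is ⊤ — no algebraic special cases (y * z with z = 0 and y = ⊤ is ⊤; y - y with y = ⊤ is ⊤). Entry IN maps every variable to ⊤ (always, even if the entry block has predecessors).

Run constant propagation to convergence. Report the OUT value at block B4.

Answer: {a: ⊤, b: 5, c: ⊤, d: ⊤, e: ⊤, f: 7}

Derivation:
Fixpoint table:
  B0: | IN=(all ⊤) | OUT=(all ⊤)
  B1: | IN=(all ⊤) | OUT={b:5; rest ⊤}
  B2: | IN={b:5; rest ⊤} | OUT={b:5; rest ⊤}
  B3: | IN={b:5; rest ⊤} | OUT={b:5, f:2; rest ⊤}
  B4: | IN={b:5, f:2; rest ⊤} | OUT={b:5, f:7; rest ⊤}
  B5: | IN=(all ⊤) | OUT=(all ⊤)
  B6: | IN=(all ⊤) | OUT={f:-3; rest ⊤}

Merge at B4: IN[B4] = OUT[B3] = {a: ⊤, b: 5, c: ⊤, d: ⊤, e: ⊤, f: 2}
Applying B4's transfer function to that IN value gives OUT[B4] (row B4 above).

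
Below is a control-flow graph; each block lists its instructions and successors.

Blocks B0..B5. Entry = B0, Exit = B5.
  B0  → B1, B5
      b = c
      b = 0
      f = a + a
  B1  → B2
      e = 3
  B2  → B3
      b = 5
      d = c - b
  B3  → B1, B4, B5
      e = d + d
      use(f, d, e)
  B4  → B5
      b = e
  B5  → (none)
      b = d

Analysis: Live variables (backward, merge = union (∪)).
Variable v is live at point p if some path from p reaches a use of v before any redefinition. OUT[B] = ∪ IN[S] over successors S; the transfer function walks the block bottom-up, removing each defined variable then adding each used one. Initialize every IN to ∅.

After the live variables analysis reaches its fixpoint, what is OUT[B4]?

Answer: {d}

Trace:
Fixpoint table:
  B0:  IN={a, c, d}  OUT={c, d, f}
  B1:  IN={c, f}  OUT={c, f}
  B2:  IN={c, f}  OUT={c, d, f}
  B3:  IN={c, d, f}  OUT={c, d, e, f}
  B4:  IN={d, e}  OUT={d}
  B5:  IN={d}  OUT={}

Merge at B4: OUT[B4] = IN[B5] = {d}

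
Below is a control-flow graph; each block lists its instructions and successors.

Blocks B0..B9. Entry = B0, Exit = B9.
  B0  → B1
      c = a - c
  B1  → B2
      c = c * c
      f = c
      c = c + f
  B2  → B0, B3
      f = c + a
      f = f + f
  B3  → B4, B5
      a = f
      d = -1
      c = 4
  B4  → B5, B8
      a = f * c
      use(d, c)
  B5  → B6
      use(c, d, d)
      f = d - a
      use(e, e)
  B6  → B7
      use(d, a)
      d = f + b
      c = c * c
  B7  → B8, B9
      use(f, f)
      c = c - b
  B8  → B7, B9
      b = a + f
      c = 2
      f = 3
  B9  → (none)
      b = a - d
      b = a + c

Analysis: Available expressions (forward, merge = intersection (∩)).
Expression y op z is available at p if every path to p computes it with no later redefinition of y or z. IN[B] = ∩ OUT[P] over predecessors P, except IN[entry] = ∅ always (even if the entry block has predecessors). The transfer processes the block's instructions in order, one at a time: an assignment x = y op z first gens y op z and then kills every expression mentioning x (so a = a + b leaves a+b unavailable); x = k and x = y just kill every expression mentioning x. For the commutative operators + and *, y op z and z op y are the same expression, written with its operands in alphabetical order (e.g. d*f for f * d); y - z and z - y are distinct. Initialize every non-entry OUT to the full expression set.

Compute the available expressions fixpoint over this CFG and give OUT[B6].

Answer: {b+f}

Derivation:
Fixpoint table:
  B0:   IN={}   OUT={}
  B1:   IN={}   OUT={}
  B2:   IN={}   OUT={a+c}
  B3:   IN={a+c}   OUT={}
  B4:   IN={}   OUT={c*f}
  B5:   IN={}   OUT={d-a}
  B6:   IN={d-a}   OUT={b+f}
  B7:   IN={}   OUT={}
  B8:   IN={}   OUT={}
  B9:   IN={}   OUT={a+c, a-d}

Merge at B6: IN[B6] = OUT[B5] = {d-a}
Applying B6's transfer function to that IN value gives OUT[B6] (row B6 above).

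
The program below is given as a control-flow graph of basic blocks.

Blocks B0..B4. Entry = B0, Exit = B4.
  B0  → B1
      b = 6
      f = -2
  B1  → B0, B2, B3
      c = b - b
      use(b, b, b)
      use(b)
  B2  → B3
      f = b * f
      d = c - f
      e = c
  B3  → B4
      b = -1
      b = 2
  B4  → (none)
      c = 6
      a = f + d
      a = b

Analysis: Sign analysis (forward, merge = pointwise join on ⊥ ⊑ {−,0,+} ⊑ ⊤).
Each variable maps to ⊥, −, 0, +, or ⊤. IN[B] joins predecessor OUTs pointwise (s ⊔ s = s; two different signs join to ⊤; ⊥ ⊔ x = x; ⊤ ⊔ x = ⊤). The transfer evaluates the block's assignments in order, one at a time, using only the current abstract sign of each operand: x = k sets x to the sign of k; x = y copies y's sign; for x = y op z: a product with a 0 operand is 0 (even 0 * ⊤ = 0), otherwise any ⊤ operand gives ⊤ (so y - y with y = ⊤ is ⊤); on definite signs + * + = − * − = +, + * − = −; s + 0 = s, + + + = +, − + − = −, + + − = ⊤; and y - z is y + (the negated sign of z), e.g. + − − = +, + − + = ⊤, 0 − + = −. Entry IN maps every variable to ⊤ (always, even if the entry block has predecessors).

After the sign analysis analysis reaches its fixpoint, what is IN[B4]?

Answer: {a: ⊤, b: +, c: ⊤, d: ⊤, e: ⊤, f: -}

Derivation:
Converged values:
  B0:   IN=(all ⊤)   OUT={b:+, f:-; rest ⊤}
  B1:   IN={b:+, f:-; rest ⊤}   OUT={b:+, f:-; rest ⊤}
  B2:   IN={b:+, f:-; rest ⊤}   OUT={b:+, f:-; rest ⊤}
  B3:   IN={b:+, f:-; rest ⊤}   OUT={b:+, f:-; rest ⊤}
  B4:   IN={b:+, f:-; rest ⊤}   OUT={a:+, b:+, c:+, f:-; rest ⊤}

Merge at B4: IN[B4] = OUT[B3] = {a: ⊤, b: +, c: ⊤, d: ⊤, e: ⊤, f: -}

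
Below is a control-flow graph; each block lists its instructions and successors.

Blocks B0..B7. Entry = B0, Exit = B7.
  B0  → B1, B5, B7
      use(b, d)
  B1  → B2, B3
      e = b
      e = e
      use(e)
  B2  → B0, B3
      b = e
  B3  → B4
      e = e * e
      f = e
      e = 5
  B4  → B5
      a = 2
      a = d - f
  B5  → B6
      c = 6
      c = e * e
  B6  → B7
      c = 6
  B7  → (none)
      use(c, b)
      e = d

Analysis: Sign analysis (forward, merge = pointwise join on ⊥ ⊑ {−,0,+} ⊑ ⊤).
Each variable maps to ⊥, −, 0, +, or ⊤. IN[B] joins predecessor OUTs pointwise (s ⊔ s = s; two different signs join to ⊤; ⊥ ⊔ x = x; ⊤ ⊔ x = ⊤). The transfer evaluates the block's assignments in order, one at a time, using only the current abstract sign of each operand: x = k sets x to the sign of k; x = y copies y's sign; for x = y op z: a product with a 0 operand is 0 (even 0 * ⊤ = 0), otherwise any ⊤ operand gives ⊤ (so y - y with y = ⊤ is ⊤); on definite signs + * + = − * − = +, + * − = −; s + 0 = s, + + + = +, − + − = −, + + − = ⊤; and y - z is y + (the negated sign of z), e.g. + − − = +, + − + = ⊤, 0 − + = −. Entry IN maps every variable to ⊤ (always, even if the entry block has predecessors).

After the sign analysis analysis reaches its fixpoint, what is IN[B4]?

Fixpoint table:
  B0:   IN=(all ⊤)   OUT=(all ⊤)
  B1:   IN=(all ⊤)   OUT=(all ⊤)
  B2:   IN=(all ⊤)   OUT=(all ⊤)
  B3:   IN=(all ⊤)   OUT={e:+; rest ⊤}
  B4:   IN={e:+; rest ⊤}   OUT={e:+; rest ⊤}
  B5:   IN=(all ⊤)   OUT=(all ⊤)
  B6:   IN=(all ⊤)   OUT={c:+; rest ⊤}
  B7:   IN=(all ⊤)   OUT=(all ⊤)

Merge at B4: IN[B4] = OUT[B3] = {a: ⊤, b: ⊤, c: ⊤, d: ⊤, e: +, f: ⊤}

Answer: {a: ⊤, b: ⊤, c: ⊤, d: ⊤, e: +, f: ⊤}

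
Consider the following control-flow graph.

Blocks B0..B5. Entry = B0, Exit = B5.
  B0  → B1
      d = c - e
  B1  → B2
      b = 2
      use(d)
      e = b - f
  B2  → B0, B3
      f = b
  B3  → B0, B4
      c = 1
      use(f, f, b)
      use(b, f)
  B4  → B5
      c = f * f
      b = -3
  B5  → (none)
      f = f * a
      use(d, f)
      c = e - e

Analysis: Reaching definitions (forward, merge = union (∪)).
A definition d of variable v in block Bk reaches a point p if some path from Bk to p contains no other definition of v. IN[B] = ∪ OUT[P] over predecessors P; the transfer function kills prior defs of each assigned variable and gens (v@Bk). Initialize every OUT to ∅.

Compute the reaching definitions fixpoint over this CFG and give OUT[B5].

Fixpoint table:
  B0:  IN={b@B1, c@B3, d@B0, e@B1, f@B2}  OUT={b@B1, c@B3, d@B0, e@B1, f@B2}
  B1:  IN={b@B1, c@B3, d@B0, e@B1, f@B2}  OUT={b@B1, c@B3, d@B0, e@B1, f@B2}
  B2:  IN={b@B1, c@B3, d@B0, e@B1, f@B2}  OUT={b@B1, c@B3, d@B0, e@B1, f@B2}
  B3:  IN={b@B1, c@B3, d@B0, e@B1, f@B2}  OUT={b@B1, c@B3, d@B0, e@B1, f@B2}
  B4:  IN={b@B1, c@B3, d@B0, e@B1, f@B2}  OUT={b@B4, c@B4, d@B0, e@B1, f@B2}
  B5:  IN={b@B4, c@B4, d@B0, e@B1, f@B2}  OUT={b@B4, c@B5, d@B0, e@B1, f@B5}

Merge at B5: IN[B5] = OUT[B4] = {b@B4, c@B4, d@B0, e@B1, f@B2}
Applying B5's transfer function to that IN value gives OUT[B5] (row B5 above).

Answer: {b@B4, c@B5, d@B0, e@B1, f@B5}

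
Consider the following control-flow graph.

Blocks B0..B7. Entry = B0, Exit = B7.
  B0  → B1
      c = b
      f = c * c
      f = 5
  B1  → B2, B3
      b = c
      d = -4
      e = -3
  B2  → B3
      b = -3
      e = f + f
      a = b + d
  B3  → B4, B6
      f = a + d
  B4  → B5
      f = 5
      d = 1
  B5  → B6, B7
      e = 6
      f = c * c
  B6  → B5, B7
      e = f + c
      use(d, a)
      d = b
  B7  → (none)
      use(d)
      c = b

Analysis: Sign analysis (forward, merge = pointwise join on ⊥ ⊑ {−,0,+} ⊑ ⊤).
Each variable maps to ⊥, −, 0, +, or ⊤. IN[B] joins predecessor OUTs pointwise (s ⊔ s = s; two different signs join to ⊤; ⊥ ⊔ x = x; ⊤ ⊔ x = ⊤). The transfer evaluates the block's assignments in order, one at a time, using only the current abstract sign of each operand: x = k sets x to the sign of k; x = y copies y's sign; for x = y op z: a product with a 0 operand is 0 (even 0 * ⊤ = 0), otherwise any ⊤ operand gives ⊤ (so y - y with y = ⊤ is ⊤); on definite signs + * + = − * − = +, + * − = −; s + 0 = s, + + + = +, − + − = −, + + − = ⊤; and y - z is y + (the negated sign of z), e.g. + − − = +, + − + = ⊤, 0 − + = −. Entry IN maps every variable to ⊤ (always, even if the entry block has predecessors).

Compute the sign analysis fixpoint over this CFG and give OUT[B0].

Converged values:
  B0:   IN=(all ⊤)   OUT={f:+; rest ⊤}
  B1:   IN={f:+; rest ⊤}   OUT={d:-, e:-, f:+; rest ⊤}
  B2:   IN={d:-, e:-, f:+; rest ⊤}   OUT={a:-, b:-, d:-, e:+, f:+; rest ⊤}
  B3:   IN={d:-, f:+; rest ⊤}   OUT={d:-; rest ⊤}
  B4:   IN={d:-; rest ⊤}   OUT={d:+, f:+; rest ⊤}
  B5:   IN=(all ⊤)   OUT={e:+; rest ⊤}
  B6:   IN=(all ⊤)   OUT=(all ⊤)
  B7:   IN=(all ⊤)   OUT=(all ⊤)

B0 is the boundary node: IN[B0] = {a: ⊤, b: ⊤, c: ⊤, d: ⊤, e: ⊤, f: ⊤}
Applying B0's transfer function to that IN value gives OUT[B0] (row B0 above).

Answer: {a: ⊤, b: ⊤, c: ⊤, d: ⊤, e: ⊤, f: +}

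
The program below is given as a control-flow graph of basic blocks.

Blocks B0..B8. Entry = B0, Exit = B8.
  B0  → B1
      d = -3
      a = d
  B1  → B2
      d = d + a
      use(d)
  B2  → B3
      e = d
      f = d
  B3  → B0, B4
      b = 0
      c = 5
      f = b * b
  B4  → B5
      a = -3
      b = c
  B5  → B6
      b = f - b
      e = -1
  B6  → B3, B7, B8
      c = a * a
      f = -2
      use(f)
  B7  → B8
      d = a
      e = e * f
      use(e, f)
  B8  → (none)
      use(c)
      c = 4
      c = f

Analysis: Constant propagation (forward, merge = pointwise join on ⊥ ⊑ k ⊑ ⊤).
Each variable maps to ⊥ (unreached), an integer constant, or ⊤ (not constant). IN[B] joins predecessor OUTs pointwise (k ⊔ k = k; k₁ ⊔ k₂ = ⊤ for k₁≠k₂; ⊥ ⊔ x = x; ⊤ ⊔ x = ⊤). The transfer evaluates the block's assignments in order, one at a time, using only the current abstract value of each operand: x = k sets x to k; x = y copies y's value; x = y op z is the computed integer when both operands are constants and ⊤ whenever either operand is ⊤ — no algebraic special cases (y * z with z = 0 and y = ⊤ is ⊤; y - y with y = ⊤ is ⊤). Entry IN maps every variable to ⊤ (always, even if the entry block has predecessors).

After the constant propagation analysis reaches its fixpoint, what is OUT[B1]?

Per-block solution:
  B0:  IN=(all ⊤)  OUT={a:-3, d:-3; rest ⊤}
  B1:  IN={a:-3, d:-3; rest ⊤}  OUT={a:-3, d:-6; rest ⊤}
  B2:  IN={a:-3, d:-6; rest ⊤}  OUT={a:-3, d:-6, e:-6, f:-6; rest ⊤}
  B3:  IN={a:-3, d:-6; rest ⊤}  OUT={a:-3, b:0, c:5, d:-6, f:0; rest ⊤}
  B4:  IN={a:-3, b:0, c:5, d:-6, f:0; rest ⊤}  OUT={a:-3, b:5, c:5, d:-6, f:0; rest ⊤}
  B5:  IN={a:-3, b:5, c:5, d:-6, f:0; rest ⊤}  OUT={a:-3, b:-5, c:5, d:-6, e:-1, f:0; rest ⊤}
  B6:  IN={a:-3, b:-5, c:5, d:-6, e:-1, f:0; rest ⊤}  OUT={a:-3, b:-5, c:9, d:-6, e:-1, f:-2; rest ⊤}
  B7:  IN={a:-3, b:-5, c:9, d:-6, e:-1, f:-2; rest ⊤}  OUT={a:-3, b:-5, c:9, d:-3, e:2, f:-2; rest ⊤}
  B8:  IN={a:-3, b:-5, c:9, f:-2; rest ⊤}  OUT={a:-3, b:-5, c:-2, f:-2; rest ⊤}

Merge at B1: IN[B1] = OUT[B0] = {a: -3, b: ⊤, c: ⊤, d: -3, e: ⊤, f: ⊤}
Applying B1's transfer function to that IN value gives OUT[B1] (row B1 above).

Answer: {a: -3, b: ⊤, c: ⊤, d: -6, e: ⊤, f: ⊤}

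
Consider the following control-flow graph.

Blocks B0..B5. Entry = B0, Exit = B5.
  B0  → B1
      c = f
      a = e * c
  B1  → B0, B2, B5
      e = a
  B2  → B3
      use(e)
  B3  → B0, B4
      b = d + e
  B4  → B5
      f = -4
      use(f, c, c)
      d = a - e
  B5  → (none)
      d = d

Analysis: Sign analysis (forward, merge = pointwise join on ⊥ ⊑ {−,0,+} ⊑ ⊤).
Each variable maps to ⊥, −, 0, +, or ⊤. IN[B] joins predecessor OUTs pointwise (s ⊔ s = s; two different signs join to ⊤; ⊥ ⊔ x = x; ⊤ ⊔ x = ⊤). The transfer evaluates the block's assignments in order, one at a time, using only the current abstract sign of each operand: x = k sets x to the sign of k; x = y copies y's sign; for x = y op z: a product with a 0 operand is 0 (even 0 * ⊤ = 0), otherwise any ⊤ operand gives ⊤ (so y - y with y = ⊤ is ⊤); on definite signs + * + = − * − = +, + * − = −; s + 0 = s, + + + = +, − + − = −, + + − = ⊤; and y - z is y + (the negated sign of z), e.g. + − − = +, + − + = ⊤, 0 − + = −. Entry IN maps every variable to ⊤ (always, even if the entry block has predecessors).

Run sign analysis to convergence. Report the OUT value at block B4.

Answer: {a: ⊤, b: ⊤, c: ⊤, d: ⊤, e: ⊤, f: -}

Working:
Fixpoint table:
  B0: | IN=(all ⊤) | OUT=(all ⊤)
  B1: | IN=(all ⊤) | OUT=(all ⊤)
  B2: | IN=(all ⊤) | OUT=(all ⊤)
  B3: | IN=(all ⊤) | OUT=(all ⊤)
  B4: | IN=(all ⊤) | OUT={f:-; rest ⊤}
  B5: | IN=(all ⊤) | OUT=(all ⊤)

Merge at B4: IN[B4] = OUT[B3] = {a: ⊤, b: ⊤, c: ⊤, d: ⊤, e: ⊤, f: ⊤}
Applying B4's transfer function to that IN value gives OUT[B4] (row B4 above).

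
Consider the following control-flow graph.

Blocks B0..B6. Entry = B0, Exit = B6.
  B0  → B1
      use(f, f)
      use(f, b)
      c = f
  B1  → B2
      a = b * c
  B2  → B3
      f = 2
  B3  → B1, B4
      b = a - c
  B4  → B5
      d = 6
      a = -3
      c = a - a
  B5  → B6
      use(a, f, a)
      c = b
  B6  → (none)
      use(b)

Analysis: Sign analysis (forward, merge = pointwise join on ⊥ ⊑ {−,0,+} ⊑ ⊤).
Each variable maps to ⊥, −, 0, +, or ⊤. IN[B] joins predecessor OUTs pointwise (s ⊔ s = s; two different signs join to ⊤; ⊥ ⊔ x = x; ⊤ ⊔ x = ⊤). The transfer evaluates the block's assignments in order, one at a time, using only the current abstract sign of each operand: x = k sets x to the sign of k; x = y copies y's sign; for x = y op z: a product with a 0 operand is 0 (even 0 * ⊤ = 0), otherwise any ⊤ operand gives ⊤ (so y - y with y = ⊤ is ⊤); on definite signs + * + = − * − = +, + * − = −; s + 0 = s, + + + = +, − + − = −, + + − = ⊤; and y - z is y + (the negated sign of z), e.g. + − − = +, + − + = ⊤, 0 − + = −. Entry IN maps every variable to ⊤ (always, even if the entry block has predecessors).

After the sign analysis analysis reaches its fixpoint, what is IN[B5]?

Answer: {a: -, b: ⊤, c: ⊤, d: +, e: ⊤, f: +}

Working:
Per-block solution:
  B0: | IN=(all ⊤) | OUT=(all ⊤)
  B1: | IN=(all ⊤) | OUT=(all ⊤)
  B2: | IN=(all ⊤) | OUT={f:+; rest ⊤}
  B3: | IN={f:+; rest ⊤} | OUT={f:+; rest ⊤}
  B4: | IN={f:+; rest ⊤} | OUT={a:-, d:+, f:+; rest ⊤}
  B5: | IN={a:-, d:+, f:+; rest ⊤} | OUT={a:-, d:+, f:+; rest ⊤}
  B6: | IN={a:-, d:+, f:+; rest ⊤} | OUT={a:-, d:+, f:+; rest ⊤}

Merge at B5: IN[B5] = OUT[B4] = {a: -, b: ⊤, c: ⊤, d: +, e: ⊤, f: +}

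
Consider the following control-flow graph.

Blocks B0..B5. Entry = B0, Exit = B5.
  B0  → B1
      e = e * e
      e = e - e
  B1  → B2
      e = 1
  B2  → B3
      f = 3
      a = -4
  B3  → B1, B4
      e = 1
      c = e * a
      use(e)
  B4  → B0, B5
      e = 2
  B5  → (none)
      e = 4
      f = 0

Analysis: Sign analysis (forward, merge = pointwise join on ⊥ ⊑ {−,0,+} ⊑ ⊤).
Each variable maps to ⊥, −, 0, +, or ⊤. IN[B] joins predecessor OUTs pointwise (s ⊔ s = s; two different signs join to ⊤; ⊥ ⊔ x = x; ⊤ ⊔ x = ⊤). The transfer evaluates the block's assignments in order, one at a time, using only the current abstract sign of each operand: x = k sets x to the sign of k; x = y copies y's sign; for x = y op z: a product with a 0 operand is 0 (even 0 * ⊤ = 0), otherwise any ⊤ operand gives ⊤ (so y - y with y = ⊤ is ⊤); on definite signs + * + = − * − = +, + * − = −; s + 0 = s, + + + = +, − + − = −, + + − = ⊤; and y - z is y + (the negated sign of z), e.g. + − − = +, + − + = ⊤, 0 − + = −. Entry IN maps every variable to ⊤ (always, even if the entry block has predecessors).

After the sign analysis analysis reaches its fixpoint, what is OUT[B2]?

Answer: {a: -, b: ⊤, c: ⊤, d: ⊤, e: +, f: +}

Working:
Fixpoint table:
  B0:  IN=(all ⊤)  OUT=(all ⊤)
  B1:  IN=(all ⊤)  OUT={e:+; rest ⊤}
  B2:  IN={e:+; rest ⊤}  OUT={a:-, e:+, f:+; rest ⊤}
  B3:  IN={a:-, e:+, f:+; rest ⊤}  OUT={a:-, c:-, e:+, f:+; rest ⊤}
  B4:  IN={a:-, c:-, e:+, f:+; rest ⊤}  OUT={a:-, c:-, e:+, f:+; rest ⊤}
  B5:  IN={a:-, c:-, e:+, f:+; rest ⊤}  OUT={a:-, c:-, e:+, f:0; rest ⊤}

Merge at B2: IN[B2] = OUT[B1] = {a: ⊤, b: ⊤, c: ⊤, d: ⊤, e: +, f: ⊤}
Applying B2's transfer function to that IN value gives OUT[B2] (row B2 above).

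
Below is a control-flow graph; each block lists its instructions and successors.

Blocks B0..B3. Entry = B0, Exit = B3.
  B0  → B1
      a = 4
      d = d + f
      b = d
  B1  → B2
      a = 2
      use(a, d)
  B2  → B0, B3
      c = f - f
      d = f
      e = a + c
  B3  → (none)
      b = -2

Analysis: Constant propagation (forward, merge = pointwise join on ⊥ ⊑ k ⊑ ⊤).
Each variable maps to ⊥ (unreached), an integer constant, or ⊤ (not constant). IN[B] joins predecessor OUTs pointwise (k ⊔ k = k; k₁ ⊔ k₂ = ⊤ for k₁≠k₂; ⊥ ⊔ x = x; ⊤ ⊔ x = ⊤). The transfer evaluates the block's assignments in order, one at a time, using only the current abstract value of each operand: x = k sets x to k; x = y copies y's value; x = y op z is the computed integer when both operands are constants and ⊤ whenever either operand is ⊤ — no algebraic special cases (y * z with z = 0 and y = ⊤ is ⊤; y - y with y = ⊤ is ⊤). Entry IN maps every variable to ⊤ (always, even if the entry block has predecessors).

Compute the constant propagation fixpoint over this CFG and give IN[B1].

Converged values:
  B0:  IN=(all ⊤)  OUT={a:4; rest ⊤}
  B1:  IN={a:4; rest ⊤}  OUT={a:2; rest ⊤}
  B2:  IN={a:2; rest ⊤}  OUT={a:2; rest ⊤}
  B3:  IN={a:2; rest ⊤}  OUT={a:2, b:-2; rest ⊤}

Merge at B1: IN[B1] = OUT[B0] = {a: 4, b: ⊤, c: ⊤, d: ⊤, e: ⊤, f: ⊤}

Answer: {a: 4, b: ⊤, c: ⊤, d: ⊤, e: ⊤, f: ⊤}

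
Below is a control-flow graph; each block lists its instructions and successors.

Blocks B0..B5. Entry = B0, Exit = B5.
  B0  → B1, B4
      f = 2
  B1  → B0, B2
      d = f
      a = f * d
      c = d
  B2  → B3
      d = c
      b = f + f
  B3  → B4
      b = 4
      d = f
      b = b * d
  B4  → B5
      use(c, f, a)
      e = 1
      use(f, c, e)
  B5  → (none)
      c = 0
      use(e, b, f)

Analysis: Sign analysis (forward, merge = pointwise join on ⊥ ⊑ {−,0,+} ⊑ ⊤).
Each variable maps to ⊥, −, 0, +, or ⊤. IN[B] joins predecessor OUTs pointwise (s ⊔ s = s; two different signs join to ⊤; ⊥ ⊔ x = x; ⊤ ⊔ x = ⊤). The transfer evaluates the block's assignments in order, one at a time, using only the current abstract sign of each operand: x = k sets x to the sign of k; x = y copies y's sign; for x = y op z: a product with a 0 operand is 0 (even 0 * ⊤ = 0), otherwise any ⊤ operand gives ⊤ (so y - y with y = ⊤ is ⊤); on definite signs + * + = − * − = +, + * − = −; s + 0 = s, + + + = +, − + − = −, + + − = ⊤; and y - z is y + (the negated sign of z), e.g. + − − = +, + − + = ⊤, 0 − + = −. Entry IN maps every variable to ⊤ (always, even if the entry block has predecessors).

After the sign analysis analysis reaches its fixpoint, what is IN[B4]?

Answer: {a: ⊤, b: ⊤, c: ⊤, d: ⊤, e: ⊤, f: +}

Working:
Fixpoint table:
  B0: | IN=(all ⊤) | OUT={f:+; rest ⊤}
  B1: | IN={f:+; rest ⊤} | OUT={a:+, c:+, d:+, f:+; rest ⊤}
  B2: | IN={a:+, c:+, d:+, f:+; rest ⊤} | OUT={a:+, b:+, c:+, d:+, f:+; rest ⊤}
  B3: | IN={a:+, b:+, c:+, d:+, f:+; rest ⊤} | OUT={a:+, b:+, c:+, d:+, f:+; rest ⊤}
  B4: | IN={f:+; rest ⊤} | OUT={e:+, f:+; rest ⊤}
  B5: | IN={e:+, f:+; rest ⊤} | OUT={c:0, e:+, f:+; rest ⊤}

Merge at B4: IN[B4] = OUT[B0] ⊔ OUT[B3] = {a: ⊤, b: ⊤, c: ⊤, d: ⊤, e: ⊤, f: +}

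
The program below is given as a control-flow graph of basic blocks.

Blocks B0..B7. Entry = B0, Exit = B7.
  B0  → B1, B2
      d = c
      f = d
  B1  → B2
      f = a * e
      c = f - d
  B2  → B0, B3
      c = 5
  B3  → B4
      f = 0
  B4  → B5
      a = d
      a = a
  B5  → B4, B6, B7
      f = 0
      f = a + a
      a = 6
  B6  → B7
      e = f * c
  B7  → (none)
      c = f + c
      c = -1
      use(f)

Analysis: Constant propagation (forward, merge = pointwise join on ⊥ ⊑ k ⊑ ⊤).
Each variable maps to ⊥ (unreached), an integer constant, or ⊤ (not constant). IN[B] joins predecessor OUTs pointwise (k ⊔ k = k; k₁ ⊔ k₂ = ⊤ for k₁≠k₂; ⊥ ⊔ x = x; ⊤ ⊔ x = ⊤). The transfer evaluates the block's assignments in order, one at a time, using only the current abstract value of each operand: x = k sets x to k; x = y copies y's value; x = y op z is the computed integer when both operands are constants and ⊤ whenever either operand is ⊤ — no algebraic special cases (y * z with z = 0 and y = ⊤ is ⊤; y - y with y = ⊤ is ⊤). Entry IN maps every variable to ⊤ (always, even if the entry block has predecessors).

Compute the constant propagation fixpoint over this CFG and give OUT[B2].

Converged values:
  B0:   IN=(all ⊤)   OUT=(all ⊤)
  B1:   IN=(all ⊤)   OUT=(all ⊤)
  B2:   IN=(all ⊤)   OUT={c:5; rest ⊤}
  B3:   IN={c:5; rest ⊤}   OUT={c:5, f:0; rest ⊤}
  B4:   IN={c:5; rest ⊤}   OUT={c:5; rest ⊤}
  B5:   IN={c:5; rest ⊤}   OUT={a:6, c:5; rest ⊤}
  B6:   IN={a:6, c:5; rest ⊤}   OUT={a:6, c:5; rest ⊤}
  B7:   IN={a:6, c:5; rest ⊤}   OUT={a:6, c:-1; rest ⊤}

Merge at B2: IN[B2] = OUT[B0] ⊔ OUT[B1] = {a: ⊤, b: ⊤, c: ⊤, d: ⊤, e: ⊤, f: ⊤}
Applying B2's transfer function to that IN value gives OUT[B2] (row B2 above).

Answer: {a: ⊤, b: ⊤, c: 5, d: ⊤, e: ⊤, f: ⊤}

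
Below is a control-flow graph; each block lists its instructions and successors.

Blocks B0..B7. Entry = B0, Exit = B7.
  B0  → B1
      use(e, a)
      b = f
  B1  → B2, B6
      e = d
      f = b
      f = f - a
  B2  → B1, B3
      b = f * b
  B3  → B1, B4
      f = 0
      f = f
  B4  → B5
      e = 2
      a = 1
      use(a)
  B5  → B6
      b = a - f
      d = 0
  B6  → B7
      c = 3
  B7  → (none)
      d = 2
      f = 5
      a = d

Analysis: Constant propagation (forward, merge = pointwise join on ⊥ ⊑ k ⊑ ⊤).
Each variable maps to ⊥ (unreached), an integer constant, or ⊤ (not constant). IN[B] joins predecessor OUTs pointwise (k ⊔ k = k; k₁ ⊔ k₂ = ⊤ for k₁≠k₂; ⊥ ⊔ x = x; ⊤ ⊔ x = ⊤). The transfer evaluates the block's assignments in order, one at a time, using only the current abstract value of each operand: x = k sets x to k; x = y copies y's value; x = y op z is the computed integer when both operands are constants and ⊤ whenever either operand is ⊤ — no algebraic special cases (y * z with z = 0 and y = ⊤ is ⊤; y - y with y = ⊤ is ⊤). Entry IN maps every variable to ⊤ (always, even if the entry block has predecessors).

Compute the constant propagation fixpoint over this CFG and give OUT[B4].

Converged values:
  B0:   IN=(all ⊤)   OUT=(all ⊤)
  B1:   IN=(all ⊤)   OUT=(all ⊤)
  B2:   IN=(all ⊤)   OUT=(all ⊤)
  B3:   IN=(all ⊤)   OUT={f:0; rest ⊤}
  B4:   IN={f:0; rest ⊤}   OUT={a:1, e:2, f:0; rest ⊤}
  B5:   IN={a:1, e:2, f:0; rest ⊤}   OUT={a:1, b:1, d:0, e:2, f:0; rest ⊤}
  B6:   IN=(all ⊤)   OUT={c:3; rest ⊤}
  B7:   IN={c:3; rest ⊤}   OUT={a:2, c:3, d:2, f:5; rest ⊤}

Merge at B4: IN[B4] = OUT[B3] = {a: ⊤, b: ⊤, c: ⊤, d: ⊤, e: ⊤, f: 0}
Applying B4's transfer function to that IN value gives OUT[B4] (row B4 above).

Answer: {a: 1, b: ⊤, c: ⊤, d: ⊤, e: 2, f: 0}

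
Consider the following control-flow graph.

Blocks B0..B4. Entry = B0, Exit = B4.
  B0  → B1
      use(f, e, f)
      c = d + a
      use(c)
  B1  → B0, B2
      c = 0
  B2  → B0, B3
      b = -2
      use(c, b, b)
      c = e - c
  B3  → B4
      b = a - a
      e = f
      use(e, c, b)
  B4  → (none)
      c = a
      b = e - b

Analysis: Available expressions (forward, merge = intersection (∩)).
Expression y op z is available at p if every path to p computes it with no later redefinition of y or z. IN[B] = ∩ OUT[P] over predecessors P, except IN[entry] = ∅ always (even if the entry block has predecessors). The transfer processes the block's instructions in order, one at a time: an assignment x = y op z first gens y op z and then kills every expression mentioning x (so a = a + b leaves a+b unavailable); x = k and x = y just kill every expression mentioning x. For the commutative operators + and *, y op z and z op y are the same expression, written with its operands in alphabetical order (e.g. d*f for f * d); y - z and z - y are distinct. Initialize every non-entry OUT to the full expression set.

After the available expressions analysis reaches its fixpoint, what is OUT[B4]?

Per-block solution:
  B0:   IN={}   OUT={a+d}
  B1:   IN={a+d}   OUT={a+d}
  B2:   IN={a+d}   OUT={a+d}
  B3:   IN={a+d}   OUT={a+d, a-a}
  B4:   IN={a+d, a-a}   OUT={a+d, a-a}

Merge at B4: IN[B4] = OUT[B3] = {a+d, a-a}
Applying B4's transfer function to that IN value gives OUT[B4] (row B4 above).

Answer: {a+d, a-a}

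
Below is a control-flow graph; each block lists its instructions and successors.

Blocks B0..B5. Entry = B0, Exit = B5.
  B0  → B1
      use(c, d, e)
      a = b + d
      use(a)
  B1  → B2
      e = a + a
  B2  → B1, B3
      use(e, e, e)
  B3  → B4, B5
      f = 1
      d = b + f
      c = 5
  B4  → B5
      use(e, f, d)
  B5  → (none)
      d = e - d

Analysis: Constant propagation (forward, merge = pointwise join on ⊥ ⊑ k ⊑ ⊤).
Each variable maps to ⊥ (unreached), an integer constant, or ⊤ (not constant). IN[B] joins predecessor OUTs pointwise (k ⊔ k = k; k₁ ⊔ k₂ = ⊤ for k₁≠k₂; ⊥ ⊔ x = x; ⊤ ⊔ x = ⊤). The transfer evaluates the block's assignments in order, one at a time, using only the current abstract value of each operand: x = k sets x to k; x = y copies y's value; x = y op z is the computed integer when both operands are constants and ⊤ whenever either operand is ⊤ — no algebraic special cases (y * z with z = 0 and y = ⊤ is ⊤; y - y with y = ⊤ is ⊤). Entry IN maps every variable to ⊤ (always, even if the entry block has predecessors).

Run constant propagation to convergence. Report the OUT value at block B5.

Answer: {a: ⊤, b: ⊤, c: 5, d: ⊤, e: ⊤, f: 1}

Trace:
Fixpoint table:
  B0: | IN=(all ⊤) | OUT=(all ⊤)
  B1: | IN=(all ⊤) | OUT=(all ⊤)
  B2: | IN=(all ⊤) | OUT=(all ⊤)
  B3: | IN=(all ⊤) | OUT={c:5, f:1; rest ⊤}
  B4: | IN={c:5, f:1; rest ⊤} | OUT={c:5, f:1; rest ⊤}
  B5: | IN={c:5, f:1; rest ⊤} | OUT={c:5, f:1; rest ⊤}

Merge at B5: IN[B5] = OUT[B3] ⊔ OUT[B4] = {a: ⊤, b: ⊤, c: 5, d: ⊤, e: ⊤, f: 1}
Applying B5's transfer function to that IN value gives OUT[B5] (row B5 above).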